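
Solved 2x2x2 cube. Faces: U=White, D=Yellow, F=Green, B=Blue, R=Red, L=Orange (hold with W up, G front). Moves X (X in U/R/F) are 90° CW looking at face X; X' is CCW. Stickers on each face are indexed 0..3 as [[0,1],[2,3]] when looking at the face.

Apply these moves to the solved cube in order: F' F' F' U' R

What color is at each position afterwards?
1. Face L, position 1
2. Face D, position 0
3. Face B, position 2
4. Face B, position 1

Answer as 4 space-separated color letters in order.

Answer: B R O R

Derivation:
After move 1 (F'): F=GGGG U=WWRR R=YRYR D=OOYY L=OWOW
After move 2 (F'): F=GGGG U=WWYY R=OROR D=WWYY L=OROR
After move 3 (F'): F=GGGG U=WWOO R=WRWR D=RRYY L=OYOY
After move 4 (U'): U=WOWO F=OYGG R=GGWR B=WRBB L=BBOY
After move 5 (R): R=WGRG U=WYWG F=ORGY D=RBYW B=OROB
Query 1: L[1] = B
Query 2: D[0] = R
Query 3: B[2] = O
Query 4: B[1] = R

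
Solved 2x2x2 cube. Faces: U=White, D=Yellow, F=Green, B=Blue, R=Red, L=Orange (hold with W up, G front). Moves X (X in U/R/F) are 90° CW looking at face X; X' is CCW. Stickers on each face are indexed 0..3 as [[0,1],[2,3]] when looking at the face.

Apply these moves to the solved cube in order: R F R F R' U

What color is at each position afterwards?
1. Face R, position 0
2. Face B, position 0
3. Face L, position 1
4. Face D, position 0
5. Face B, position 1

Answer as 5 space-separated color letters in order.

After move 1 (R): R=RRRR U=WGWG F=GYGY D=YBYB B=WBWB
After move 2 (F): F=GGYY U=WGOO R=WRGR D=RRYB L=OYOB
After move 3 (R): R=GWRR U=WGOY F=GRYB D=RWYW B=OBGB
After move 4 (F): F=YGBR U=WGBY R=OWYR D=RGYW L=OROW
After move 5 (R'): R=WROY U=WGBO F=YGBY D=RGYR B=WBGB
After move 6 (U): U=BWOG F=WRBY R=WBOY B=ORGB L=YGOW
Query 1: R[0] = W
Query 2: B[0] = O
Query 3: L[1] = G
Query 4: D[0] = R
Query 5: B[1] = R

Answer: W O G R R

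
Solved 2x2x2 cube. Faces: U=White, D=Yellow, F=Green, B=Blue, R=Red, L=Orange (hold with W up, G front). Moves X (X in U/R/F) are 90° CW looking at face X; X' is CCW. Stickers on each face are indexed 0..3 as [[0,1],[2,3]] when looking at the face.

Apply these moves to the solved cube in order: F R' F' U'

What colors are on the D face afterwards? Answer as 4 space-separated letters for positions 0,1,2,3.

Answer: Y Y Y G

Derivation:
After move 1 (F): F=GGGG U=WWOO R=WRWR D=RRYY L=OYOY
After move 2 (R'): R=RRWW U=WBOB F=GWGO D=RGYG B=YBRB
After move 3 (F'): F=WOGG U=WBRW R=GRRW D=YYYG L=OBOO
After move 4 (U'): U=BWWR F=OBGG R=WORW B=GRRB L=YBOO
Query: D face = YYYG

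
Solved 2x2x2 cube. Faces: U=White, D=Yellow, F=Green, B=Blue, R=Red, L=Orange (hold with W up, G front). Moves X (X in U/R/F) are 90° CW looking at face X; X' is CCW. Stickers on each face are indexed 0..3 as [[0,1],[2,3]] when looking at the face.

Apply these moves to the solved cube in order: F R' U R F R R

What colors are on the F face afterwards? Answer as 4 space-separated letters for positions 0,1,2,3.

Answer: G W G B

Derivation:
After move 1 (F): F=GGGG U=WWOO R=WRWR D=RRYY L=OYOY
After move 2 (R'): R=RRWW U=WBOB F=GWGO D=RGYG B=YBRB
After move 3 (U): U=OWBB F=RRGO R=YBWW B=OYRB L=GWOY
After move 4 (R): R=WYWB U=ORBO F=RGGG D=RRYO B=BYWB
After move 5 (F): F=GRGG U=ORYW R=BYOB D=WWYO L=GROR
After move 6 (R): R=OBBY U=ORYG F=GWGO D=WWYB B=WYRB
After move 7 (R): R=BOYB U=OWYO F=GWGB D=WRYW B=GYRB
Query: F face = GWGB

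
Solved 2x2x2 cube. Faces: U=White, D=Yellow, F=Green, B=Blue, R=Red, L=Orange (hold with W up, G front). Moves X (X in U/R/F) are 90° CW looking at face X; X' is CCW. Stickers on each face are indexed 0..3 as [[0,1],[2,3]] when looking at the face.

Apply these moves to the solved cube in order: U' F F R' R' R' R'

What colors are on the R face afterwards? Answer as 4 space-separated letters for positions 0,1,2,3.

Answer: O G B R

Derivation:
After move 1 (U'): U=WWWW F=OOGG R=GGRR B=RRBB L=BBOO
After move 2 (F): F=GOGO U=WWOB R=WGWR D=RGYY L=BYOY
After move 3 (F): F=GGOO U=WWYY R=OGBR D=WWYY L=BROG
After move 4 (R'): R=GROB U=WBYR F=GWOY D=WGYO B=YRWB
After move 5 (R'): R=RBGO U=WWYY F=GBOR D=WWYY B=ORGB
After move 6 (R'): R=BORG U=WGYO F=GWOY D=WBYR B=YRWB
After move 7 (R'): R=OGBR U=WWYY F=GGOO D=WWYY B=RRBB
Query: R face = OGBR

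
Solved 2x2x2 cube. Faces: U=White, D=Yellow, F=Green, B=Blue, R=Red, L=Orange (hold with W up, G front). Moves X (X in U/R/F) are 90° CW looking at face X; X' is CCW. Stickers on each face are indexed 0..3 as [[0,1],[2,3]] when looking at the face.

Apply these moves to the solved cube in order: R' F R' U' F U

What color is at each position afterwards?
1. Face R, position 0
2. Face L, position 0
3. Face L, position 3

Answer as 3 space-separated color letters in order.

Answer: R W G

Derivation:
After move 1 (R'): R=RRRR U=WBWB F=GWGW D=YGYG B=YBYB
After move 2 (F): F=GGWW U=WBOO R=WRBR D=RRYG L=OYOG
After move 3 (R'): R=RRWB U=WYOY F=GBWO D=RGYW B=GBRB
After move 4 (U'): U=YYWO F=OYWO R=GBWB B=RRRB L=GBOG
After move 5 (F): F=WOOY U=YYGB R=WBOB D=WGYW L=GROG
After move 6 (U): U=GYBY F=WBOY R=RROB B=GRRB L=WOOG
Query 1: R[0] = R
Query 2: L[0] = W
Query 3: L[3] = G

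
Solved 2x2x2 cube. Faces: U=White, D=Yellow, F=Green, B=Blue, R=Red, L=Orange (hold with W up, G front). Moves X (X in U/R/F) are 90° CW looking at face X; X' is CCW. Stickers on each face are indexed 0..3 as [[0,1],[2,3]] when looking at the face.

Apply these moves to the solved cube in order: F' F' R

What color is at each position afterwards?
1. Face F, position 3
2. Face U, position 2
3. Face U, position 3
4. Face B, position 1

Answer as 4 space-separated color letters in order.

After move 1 (F'): F=GGGG U=WWRR R=YRYR D=OOYY L=OWOW
After move 2 (F'): F=GGGG U=WWYY R=OROR D=WWYY L=OROR
After move 3 (R): R=OORR U=WGYG F=GWGY D=WBYB B=YBWB
Query 1: F[3] = Y
Query 2: U[2] = Y
Query 3: U[3] = G
Query 4: B[1] = B

Answer: Y Y G B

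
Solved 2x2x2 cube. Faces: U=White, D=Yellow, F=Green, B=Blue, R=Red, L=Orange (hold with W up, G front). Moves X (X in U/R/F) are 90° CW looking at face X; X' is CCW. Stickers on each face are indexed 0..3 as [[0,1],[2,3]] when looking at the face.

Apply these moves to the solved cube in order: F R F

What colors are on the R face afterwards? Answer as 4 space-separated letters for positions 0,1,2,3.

Answer: O W G R

Derivation:
After move 1 (F): F=GGGG U=WWOO R=WRWR D=RRYY L=OYOY
After move 2 (R): R=WWRR U=WGOG F=GRGY D=RBYB B=OBWB
After move 3 (F): F=GGYR U=WGYY R=OWGR D=RWYB L=OROB
Query: R face = OWGR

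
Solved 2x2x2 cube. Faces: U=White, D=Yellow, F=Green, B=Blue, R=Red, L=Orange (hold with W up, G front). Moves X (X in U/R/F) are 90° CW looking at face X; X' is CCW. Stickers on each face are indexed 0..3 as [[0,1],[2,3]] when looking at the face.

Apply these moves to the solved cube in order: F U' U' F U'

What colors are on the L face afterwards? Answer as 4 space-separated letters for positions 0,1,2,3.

After move 1 (F): F=GGGG U=WWOO R=WRWR D=RRYY L=OYOY
After move 2 (U'): U=WOWO F=OYGG R=GGWR B=WRBB L=BBOY
After move 3 (U'): U=OOWW F=BBGG R=OYWR B=GGBB L=WROY
After move 4 (F): F=GBGB U=OOYR R=WYWR D=WOYY L=WROR
After move 5 (U'): U=OROY F=WRGB R=GBWR B=WYBB L=GGOR
Query: L face = GGOR

Answer: G G O R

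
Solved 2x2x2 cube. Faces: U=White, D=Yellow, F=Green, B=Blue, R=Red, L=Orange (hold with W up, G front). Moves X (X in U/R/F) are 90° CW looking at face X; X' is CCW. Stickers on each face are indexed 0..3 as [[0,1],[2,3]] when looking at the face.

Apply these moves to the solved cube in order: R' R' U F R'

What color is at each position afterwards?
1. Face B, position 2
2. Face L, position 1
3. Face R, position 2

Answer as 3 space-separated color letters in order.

After move 1 (R'): R=RRRR U=WBWB F=GWGW D=YGYG B=YBYB
After move 2 (R'): R=RRRR U=WYWY F=GBGB D=YWYW B=GBGB
After move 3 (U): U=WWYY F=RRGB R=GBRR B=OOGB L=GBOO
After move 4 (F): F=GRBR U=WWOB R=YBYR D=RGYW L=GYOW
After move 5 (R'): R=BRYY U=WGOO F=GWBB D=RRYR B=WOGB
Query 1: B[2] = G
Query 2: L[1] = Y
Query 3: R[2] = Y

Answer: G Y Y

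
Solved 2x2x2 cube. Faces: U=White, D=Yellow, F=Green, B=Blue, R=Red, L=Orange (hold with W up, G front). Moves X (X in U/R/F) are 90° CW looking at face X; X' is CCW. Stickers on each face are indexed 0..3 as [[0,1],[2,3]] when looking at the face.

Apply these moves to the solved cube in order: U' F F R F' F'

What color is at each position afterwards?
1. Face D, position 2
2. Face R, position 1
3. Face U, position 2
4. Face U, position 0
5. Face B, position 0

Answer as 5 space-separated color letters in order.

Answer: Y O B W Y

Derivation:
After move 1 (U'): U=WWWW F=OOGG R=GGRR B=RRBB L=BBOO
After move 2 (F): F=GOGO U=WWOB R=WGWR D=RGYY L=BYOY
After move 3 (F): F=GGOO U=WWYY R=OGBR D=WWYY L=BROG
After move 4 (R): R=BORG U=WGYO F=GWOY D=WBYR B=YRWB
After move 5 (F'): F=WYGO U=WGBR R=BOWG D=RGYR L=BOOY
After move 6 (F'): F=YOWG U=WGBW R=GORG D=OYYR L=BROB
Query 1: D[2] = Y
Query 2: R[1] = O
Query 3: U[2] = B
Query 4: U[0] = W
Query 5: B[0] = Y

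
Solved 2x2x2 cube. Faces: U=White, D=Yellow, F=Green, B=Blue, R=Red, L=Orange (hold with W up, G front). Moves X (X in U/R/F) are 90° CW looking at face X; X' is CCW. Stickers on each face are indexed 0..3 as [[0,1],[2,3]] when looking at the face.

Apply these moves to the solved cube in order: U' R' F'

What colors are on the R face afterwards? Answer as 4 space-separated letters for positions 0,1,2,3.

Answer: O R Y R

Derivation:
After move 1 (U'): U=WWWW F=OOGG R=GGRR B=RRBB L=BBOO
After move 2 (R'): R=GRGR U=WBWR F=OWGW D=YOYG B=YRYB
After move 3 (F'): F=WWOG U=WBGG R=ORYR D=BOYG L=BROW
Query: R face = ORYR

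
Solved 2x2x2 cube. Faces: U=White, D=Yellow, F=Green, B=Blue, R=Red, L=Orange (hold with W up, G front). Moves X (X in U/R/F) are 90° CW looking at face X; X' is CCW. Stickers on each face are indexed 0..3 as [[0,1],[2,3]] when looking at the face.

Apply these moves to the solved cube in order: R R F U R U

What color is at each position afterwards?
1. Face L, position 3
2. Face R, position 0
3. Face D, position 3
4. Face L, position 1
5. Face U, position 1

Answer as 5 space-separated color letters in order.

After move 1 (R): R=RRRR U=WGWG F=GYGY D=YBYB B=WBWB
After move 2 (R): R=RRRR U=WYWY F=GBGB D=YWYW B=GBGB
After move 3 (F): F=GGBB U=WYOO R=WRYR D=RRYW L=OYOW
After move 4 (U): U=OWOY F=WRBB R=GBYR B=OYGB L=GGOW
After move 5 (R): R=YGRB U=OROB F=WRBW D=RGYO B=YYWB
After move 6 (U): U=OOBR F=YGBW R=YYRB B=GGWB L=WROW
Query 1: L[3] = W
Query 2: R[0] = Y
Query 3: D[3] = O
Query 4: L[1] = R
Query 5: U[1] = O

Answer: W Y O R O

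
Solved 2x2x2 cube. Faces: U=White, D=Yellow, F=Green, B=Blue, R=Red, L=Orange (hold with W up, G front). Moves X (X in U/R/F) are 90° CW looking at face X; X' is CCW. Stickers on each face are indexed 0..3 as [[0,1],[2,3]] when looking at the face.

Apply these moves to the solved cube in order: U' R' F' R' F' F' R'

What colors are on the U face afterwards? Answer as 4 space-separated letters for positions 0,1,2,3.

Answer: W O W G

Derivation:
After move 1 (U'): U=WWWW F=OOGG R=GGRR B=RRBB L=BBOO
After move 2 (R'): R=GRGR U=WBWR F=OWGW D=YOYG B=YRYB
After move 3 (F'): F=WWOG U=WBGG R=ORYR D=BOYG L=BROW
After move 4 (R'): R=RROY U=WYGY F=WBOG D=BWYG B=GROB
After move 5 (F'): F=BGWO U=WYRO R=WRBY D=RWYG L=BYOG
After move 6 (F'): F=GOBW U=WYWB R=WRRY D=YGYG L=BOOR
After move 7 (R'): R=RYWR U=WOWG F=GYBB D=YOYW B=GRGB
Query: U face = WOWG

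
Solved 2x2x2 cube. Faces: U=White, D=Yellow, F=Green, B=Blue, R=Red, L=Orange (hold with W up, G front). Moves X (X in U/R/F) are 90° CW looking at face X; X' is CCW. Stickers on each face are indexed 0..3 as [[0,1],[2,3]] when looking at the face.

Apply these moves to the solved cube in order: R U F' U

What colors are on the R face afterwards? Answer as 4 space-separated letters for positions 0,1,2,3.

Answer: O O Y R

Derivation:
After move 1 (R): R=RRRR U=WGWG F=GYGY D=YBYB B=WBWB
After move 2 (U): U=WWGG F=RRGY R=WBRR B=OOWB L=GYOO
After move 3 (F'): F=RYRG U=WWWR R=BBYR D=YOYB L=GGOG
After move 4 (U): U=WWRW F=BBRG R=OOYR B=GGWB L=RYOG
Query: R face = OOYR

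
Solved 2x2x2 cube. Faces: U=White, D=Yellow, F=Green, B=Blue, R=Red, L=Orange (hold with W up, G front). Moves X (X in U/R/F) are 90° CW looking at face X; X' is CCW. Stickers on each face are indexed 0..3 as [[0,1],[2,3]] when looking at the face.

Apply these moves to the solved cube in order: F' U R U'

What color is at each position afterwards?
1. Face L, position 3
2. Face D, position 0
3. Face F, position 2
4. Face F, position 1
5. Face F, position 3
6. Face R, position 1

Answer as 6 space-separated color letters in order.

Answer: W O G G Y O

Derivation:
After move 1 (F'): F=GGGG U=WWRR R=YRYR D=OOYY L=OWOW
After move 2 (U): U=RWRW F=YRGG R=BBYR B=OWBB L=GGOW
After move 3 (R): R=YBRB U=RRRG F=YOGY D=OBYO B=WWWB
After move 4 (U'): U=RGRR F=GGGY R=YORB B=YBWB L=WWOW
Query 1: L[3] = W
Query 2: D[0] = O
Query 3: F[2] = G
Query 4: F[1] = G
Query 5: F[3] = Y
Query 6: R[1] = O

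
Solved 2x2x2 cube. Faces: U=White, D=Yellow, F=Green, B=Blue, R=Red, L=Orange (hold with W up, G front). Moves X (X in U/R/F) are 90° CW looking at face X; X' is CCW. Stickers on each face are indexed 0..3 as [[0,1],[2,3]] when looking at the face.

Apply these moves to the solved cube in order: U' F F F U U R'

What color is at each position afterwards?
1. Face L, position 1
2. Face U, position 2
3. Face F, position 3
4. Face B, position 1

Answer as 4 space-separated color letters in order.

After move 1 (U'): U=WWWW F=OOGG R=GGRR B=RRBB L=BBOO
After move 2 (F): F=GOGO U=WWOB R=WGWR D=RGYY L=BYOY
After move 3 (F): F=GGOO U=WWYY R=OGBR D=WWYY L=BROG
After move 4 (F): F=OGOG U=WWGR R=YGYR D=BOYY L=BWOW
After move 5 (U): U=GWRW F=YGOG R=RRYR B=BWBB L=OGOW
After move 6 (U): U=RGWW F=RROG R=BWYR B=OGBB L=YGOW
After move 7 (R'): R=WRBY U=RBWO F=RGOW D=BRYG B=YGOB
Query 1: L[1] = G
Query 2: U[2] = W
Query 3: F[3] = W
Query 4: B[1] = G

Answer: G W W G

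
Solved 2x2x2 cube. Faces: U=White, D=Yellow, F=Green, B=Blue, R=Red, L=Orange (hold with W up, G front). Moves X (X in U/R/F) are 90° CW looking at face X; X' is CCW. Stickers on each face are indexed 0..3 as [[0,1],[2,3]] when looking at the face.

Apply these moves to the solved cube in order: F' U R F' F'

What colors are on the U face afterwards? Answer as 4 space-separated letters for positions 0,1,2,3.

After move 1 (F'): F=GGGG U=WWRR R=YRYR D=OOYY L=OWOW
After move 2 (U): U=RWRW F=YRGG R=BBYR B=OWBB L=GGOW
After move 3 (R): R=YBRB U=RRRG F=YOGY D=OBYO B=WWWB
After move 4 (F'): F=OYYG U=RRYR R=BBOB D=GWYO L=GGOR
After move 5 (F'): F=YGOY U=RRBO R=WBGB D=GRYO L=GROY
Query: U face = RRBO

Answer: R R B O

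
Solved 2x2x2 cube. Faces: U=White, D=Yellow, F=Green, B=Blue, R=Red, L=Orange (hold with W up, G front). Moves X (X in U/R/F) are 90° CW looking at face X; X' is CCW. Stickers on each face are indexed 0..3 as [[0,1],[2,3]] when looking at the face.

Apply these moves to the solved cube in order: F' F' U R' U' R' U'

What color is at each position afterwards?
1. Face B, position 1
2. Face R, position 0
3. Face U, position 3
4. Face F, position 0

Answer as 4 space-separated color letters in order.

Answer: O G Y Y

Derivation:
After move 1 (F'): F=GGGG U=WWRR R=YRYR D=OOYY L=OWOW
After move 2 (F'): F=GGGG U=WWYY R=OROR D=WWYY L=OROR
After move 3 (U): U=YWYW F=ORGG R=BBOR B=ORBB L=GGOR
After move 4 (R'): R=BRBO U=YBYO F=OWGW D=WRYG B=YRWB
After move 5 (U'): U=BOYY F=GGGW R=OWBO B=BRWB L=YROR
After move 6 (R'): R=WOOB U=BWYB F=GOGY D=WGYW B=GRRB
After move 7 (U'): U=WBBY F=YRGY R=GOOB B=WORB L=GROR
Query 1: B[1] = O
Query 2: R[0] = G
Query 3: U[3] = Y
Query 4: F[0] = Y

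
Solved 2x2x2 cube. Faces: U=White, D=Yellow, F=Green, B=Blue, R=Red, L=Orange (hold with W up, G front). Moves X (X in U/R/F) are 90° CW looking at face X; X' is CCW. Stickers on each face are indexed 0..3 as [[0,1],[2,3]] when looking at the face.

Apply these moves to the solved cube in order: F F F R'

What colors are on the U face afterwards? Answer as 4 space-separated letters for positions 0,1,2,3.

Answer: W B R B

Derivation:
After move 1 (F): F=GGGG U=WWOO R=WRWR D=RRYY L=OYOY
After move 2 (F): F=GGGG U=WWYY R=OROR D=WWYY L=OROR
After move 3 (F): F=GGGG U=WWRR R=YRYR D=OOYY L=OWOW
After move 4 (R'): R=RRYY U=WBRB F=GWGR D=OGYG B=YBOB
Query: U face = WBRB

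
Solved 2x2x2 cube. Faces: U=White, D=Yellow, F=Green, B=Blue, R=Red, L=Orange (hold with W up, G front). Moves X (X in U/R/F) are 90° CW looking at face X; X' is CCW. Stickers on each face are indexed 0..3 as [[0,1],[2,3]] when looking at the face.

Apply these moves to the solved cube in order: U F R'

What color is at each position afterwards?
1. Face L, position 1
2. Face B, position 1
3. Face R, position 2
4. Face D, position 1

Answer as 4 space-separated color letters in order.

Answer: Y O W R

Derivation:
After move 1 (U): U=WWWW F=RRGG R=BBRR B=OOBB L=GGOO
After move 2 (F): F=GRGR U=WWOG R=WBWR D=RBYY L=GYOY
After move 3 (R'): R=BRWW U=WBOO F=GWGG D=RRYR B=YOBB
Query 1: L[1] = Y
Query 2: B[1] = O
Query 3: R[2] = W
Query 4: D[1] = R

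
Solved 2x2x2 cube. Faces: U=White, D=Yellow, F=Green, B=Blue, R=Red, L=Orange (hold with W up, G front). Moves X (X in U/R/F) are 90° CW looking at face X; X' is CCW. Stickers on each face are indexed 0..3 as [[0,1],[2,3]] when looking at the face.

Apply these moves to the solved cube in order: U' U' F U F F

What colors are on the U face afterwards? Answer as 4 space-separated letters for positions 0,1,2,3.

Answer: O W O R

Derivation:
After move 1 (U'): U=WWWW F=OOGG R=GGRR B=RRBB L=BBOO
After move 2 (U'): U=WWWW F=BBGG R=OORR B=GGBB L=RROO
After move 3 (F): F=GBGB U=WWOR R=WOWR D=ROYY L=RYOY
After move 4 (U): U=OWRW F=WOGB R=GGWR B=RYBB L=GBOY
After move 5 (F): F=GWBO U=OWYB R=RGWR D=WGYY L=GROO
After move 6 (F): F=BGOW U=OWOR R=YGBR D=WRYY L=GWOG
Query: U face = OWOR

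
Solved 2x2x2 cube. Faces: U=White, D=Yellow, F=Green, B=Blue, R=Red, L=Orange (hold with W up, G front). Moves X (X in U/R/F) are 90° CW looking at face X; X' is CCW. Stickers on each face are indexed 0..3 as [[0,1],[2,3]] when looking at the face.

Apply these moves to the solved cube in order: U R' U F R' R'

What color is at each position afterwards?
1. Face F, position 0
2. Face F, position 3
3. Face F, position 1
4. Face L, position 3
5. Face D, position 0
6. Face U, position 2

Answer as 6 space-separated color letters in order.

After move 1 (U): U=WWWW F=RRGG R=BBRR B=OOBB L=GGOO
After move 2 (R'): R=BRBR U=WBWO F=RWGW D=YRYG B=YOYB
After move 3 (U): U=WWOB F=BRGW R=YOBR B=GGYB L=RWOO
After move 4 (F): F=GBWR U=WWOW R=OOBR D=BYYG L=RYOR
After move 5 (R'): R=OROB U=WYOG F=GWWW D=BBYR B=GGYB
After move 6 (R'): R=RBOO U=WYOG F=GYWG D=BWYW B=RGBB
Query 1: F[0] = G
Query 2: F[3] = G
Query 3: F[1] = Y
Query 4: L[3] = R
Query 5: D[0] = B
Query 6: U[2] = O

Answer: G G Y R B O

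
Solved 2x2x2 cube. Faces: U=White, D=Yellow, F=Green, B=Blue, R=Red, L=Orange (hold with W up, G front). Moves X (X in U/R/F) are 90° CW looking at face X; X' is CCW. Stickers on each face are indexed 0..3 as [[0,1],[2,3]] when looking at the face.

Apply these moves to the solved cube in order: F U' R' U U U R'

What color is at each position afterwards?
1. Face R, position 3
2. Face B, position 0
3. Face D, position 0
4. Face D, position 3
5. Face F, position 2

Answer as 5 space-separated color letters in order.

After move 1 (F): F=GGGG U=WWOO R=WRWR D=RRYY L=OYOY
After move 2 (U'): U=WOWO F=OYGG R=GGWR B=WRBB L=BBOY
After move 3 (R'): R=GRGW U=WBWW F=OOGO D=RYYG B=YRRB
After move 4 (U): U=WWWB F=GRGO R=YRGW B=BBRB L=OOOY
After move 5 (U): U=WWBW F=YRGO R=BBGW B=OORB L=GROY
After move 6 (U): U=BWWW F=BBGO R=OOGW B=GRRB L=YROY
After move 7 (R'): R=OWOG U=BRWG F=BWGW D=RBYO B=GRYB
Query 1: R[3] = G
Query 2: B[0] = G
Query 3: D[0] = R
Query 4: D[3] = O
Query 5: F[2] = G

Answer: G G R O G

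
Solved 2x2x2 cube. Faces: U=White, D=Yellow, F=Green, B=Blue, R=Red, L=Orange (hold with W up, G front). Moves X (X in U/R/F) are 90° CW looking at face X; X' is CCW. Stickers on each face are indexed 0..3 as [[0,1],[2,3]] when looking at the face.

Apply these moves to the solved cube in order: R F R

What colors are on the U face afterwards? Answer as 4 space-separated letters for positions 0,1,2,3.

After move 1 (R): R=RRRR U=WGWG F=GYGY D=YBYB B=WBWB
After move 2 (F): F=GGYY U=WGOO R=WRGR D=RRYB L=OYOB
After move 3 (R): R=GWRR U=WGOY F=GRYB D=RWYW B=OBGB
Query: U face = WGOY

Answer: W G O Y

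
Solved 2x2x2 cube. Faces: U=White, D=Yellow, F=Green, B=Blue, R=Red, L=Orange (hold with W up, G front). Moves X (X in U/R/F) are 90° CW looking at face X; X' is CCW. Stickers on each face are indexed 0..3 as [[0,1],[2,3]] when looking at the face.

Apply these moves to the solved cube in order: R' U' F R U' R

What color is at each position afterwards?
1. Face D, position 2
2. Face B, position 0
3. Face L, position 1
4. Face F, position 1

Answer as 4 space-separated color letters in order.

After move 1 (R'): R=RRRR U=WBWB F=GWGW D=YGYG B=YBYB
After move 2 (U'): U=BBWW F=OOGW R=GWRR B=RRYB L=YBOO
After move 3 (F): F=GOWO U=BBOB R=WWWR D=RGYG L=YYOG
After move 4 (R): R=WWRW U=BOOO F=GGWG D=RYYR B=BRBB
After move 5 (U'): U=OOBO F=YYWG R=GGRW B=WWBB L=BROG
After move 6 (R): R=RGWG U=OYBG F=YYWR D=RBYW B=OWOB
Query 1: D[2] = Y
Query 2: B[0] = O
Query 3: L[1] = R
Query 4: F[1] = Y

Answer: Y O R Y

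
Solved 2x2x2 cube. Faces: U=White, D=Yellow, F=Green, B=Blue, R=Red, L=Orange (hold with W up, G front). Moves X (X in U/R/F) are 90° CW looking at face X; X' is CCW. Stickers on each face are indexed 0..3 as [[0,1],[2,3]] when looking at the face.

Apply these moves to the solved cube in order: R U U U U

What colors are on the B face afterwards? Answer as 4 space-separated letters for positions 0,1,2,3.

After move 1 (R): R=RRRR U=WGWG F=GYGY D=YBYB B=WBWB
After move 2 (U): U=WWGG F=RRGY R=WBRR B=OOWB L=GYOO
After move 3 (U): U=GWGW F=WBGY R=OORR B=GYWB L=RROO
After move 4 (U): U=GGWW F=OOGY R=GYRR B=RRWB L=WBOO
After move 5 (U): U=WGWG F=GYGY R=RRRR B=WBWB L=OOOO
Query: B face = WBWB

Answer: W B W B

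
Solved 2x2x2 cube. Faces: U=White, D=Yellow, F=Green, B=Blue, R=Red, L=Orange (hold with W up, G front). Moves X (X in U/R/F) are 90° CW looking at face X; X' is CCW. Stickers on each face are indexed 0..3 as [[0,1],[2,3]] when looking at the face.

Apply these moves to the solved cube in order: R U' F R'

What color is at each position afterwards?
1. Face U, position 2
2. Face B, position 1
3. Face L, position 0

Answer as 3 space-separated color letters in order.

After move 1 (R): R=RRRR U=WGWG F=GYGY D=YBYB B=WBWB
After move 2 (U'): U=GGWW F=OOGY R=GYRR B=RRWB L=WBOO
After move 3 (F): F=GOYO U=GGOB R=WYWR D=RGYB L=WYOB
After move 4 (R'): R=YRWW U=GWOR F=GGYB D=ROYO B=BRGB
Query 1: U[2] = O
Query 2: B[1] = R
Query 3: L[0] = W

Answer: O R W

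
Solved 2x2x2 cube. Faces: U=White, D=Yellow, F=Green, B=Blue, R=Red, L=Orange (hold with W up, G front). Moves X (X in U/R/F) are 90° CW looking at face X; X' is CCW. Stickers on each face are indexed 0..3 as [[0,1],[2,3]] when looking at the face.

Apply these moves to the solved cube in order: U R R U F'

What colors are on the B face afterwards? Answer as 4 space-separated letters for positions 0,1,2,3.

After move 1 (U): U=WWWW F=RRGG R=BBRR B=OOBB L=GGOO
After move 2 (R): R=RBRB U=WRWG F=RYGY D=YBYO B=WOWB
After move 3 (R): R=RRBB U=WYWY F=RBGO D=YWYW B=GORB
After move 4 (U): U=WWYY F=RRGO R=GOBB B=GGRB L=RBOO
After move 5 (F'): F=RORG U=WWGB R=WOYB D=BOYW L=RYOY
Query: B face = GGRB

Answer: G G R B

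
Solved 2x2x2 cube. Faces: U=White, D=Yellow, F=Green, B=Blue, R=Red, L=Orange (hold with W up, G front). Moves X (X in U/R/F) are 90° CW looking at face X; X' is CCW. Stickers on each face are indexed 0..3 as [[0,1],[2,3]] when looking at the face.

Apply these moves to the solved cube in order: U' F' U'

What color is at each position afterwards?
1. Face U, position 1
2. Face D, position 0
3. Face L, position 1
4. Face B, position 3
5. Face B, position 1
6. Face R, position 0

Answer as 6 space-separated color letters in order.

After move 1 (U'): U=WWWW F=OOGG R=GGRR B=RRBB L=BBOO
After move 2 (F'): F=OGOG U=WWGR R=YGYR D=BOYY L=BWOW
After move 3 (U'): U=WRWG F=BWOG R=OGYR B=YGBB L=RROW
Query 1: U[1] = R
Query 2: D[0] = B
Query 3: L[1] = R
Query 4: B[3] = B
Query 5: B[1] = G
Query 6: R[0] = O

Answer: R B R B G O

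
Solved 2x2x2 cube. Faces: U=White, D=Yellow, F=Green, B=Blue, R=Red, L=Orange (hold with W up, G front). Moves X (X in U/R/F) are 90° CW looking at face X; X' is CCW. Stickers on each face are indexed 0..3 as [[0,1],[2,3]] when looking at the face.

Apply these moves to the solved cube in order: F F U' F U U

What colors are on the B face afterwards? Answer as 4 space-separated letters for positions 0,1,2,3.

Answer: G O B B

Derivation:
After move 1 (F): F=GGGG U=WWOO R=WRWR D=RRYY L=OYOY
After move 2 (F): F=GGGG U=WWYY R=OROR D=WWYY L=OROR
After move 3 (U'): U=WYWY F=ORGG R=GGOR B=ORBB L=BBOR
After move 4 (F): F=GOGR U=WYRB R=WGYR D=OGYY L=BWOW
After move 5 (U): U=RWBY F=WGGR R=ORYR B=BWBB L=GOOW
After move 6 (U): U=BRYW F=ORGR R=BWYR B=GOBB L=WGOW
Query: B face = GOBB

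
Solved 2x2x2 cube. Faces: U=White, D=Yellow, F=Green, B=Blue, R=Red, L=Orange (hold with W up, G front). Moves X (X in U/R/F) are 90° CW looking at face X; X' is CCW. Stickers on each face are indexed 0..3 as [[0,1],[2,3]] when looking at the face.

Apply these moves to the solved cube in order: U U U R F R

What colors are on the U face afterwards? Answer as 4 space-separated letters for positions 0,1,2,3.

After move 1 (U): U=WWWW F=RRGG R=BBRR B=OOBB L=GGOO
After move 2 (U): U=WWWW F=BBGG R=OORR B=GGBB L=RROO
After move 3 (U): U=WWWW F=OOGG R=GGRR B=RRBB L=BBOO
After move 4 (R): R=RGRG U=WOWG F=OYGY D=YBYR B=WRWB
After move 5 (F): F=GOYY U=WOOB R=WGGG D=RRYR L=BYOB
After move 6 (R): R=GWGG U=WOOY F=GRYR D=RWYW B=BROB
Query: U face = WOOY

Answer: W O O Y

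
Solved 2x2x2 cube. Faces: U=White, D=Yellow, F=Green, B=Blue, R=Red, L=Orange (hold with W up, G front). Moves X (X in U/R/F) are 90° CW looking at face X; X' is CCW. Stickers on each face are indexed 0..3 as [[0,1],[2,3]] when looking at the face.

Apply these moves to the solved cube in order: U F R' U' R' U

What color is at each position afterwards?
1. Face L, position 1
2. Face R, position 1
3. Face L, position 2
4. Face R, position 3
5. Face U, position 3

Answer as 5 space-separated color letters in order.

After move 1 (U): U=WWWW F=RRGG R=BBRR B=OOBB L=GGOO
After move 2 (F): F=GRGR U=WWOG R=WBWR D=RBYY L=GYOY
After move 3 (R'): R=BRWW U=WBOO F=GWGG D=RRYR B=YOBB
After move 4 (U'): U=BOWO F=GYGG R=GWWW B=BRBB L=YOOY
After move 5 (R'): R=WWGW U=BBWB F=GOGO D=RYYG B=RRRB
After move 6 (U): U=WBBB F=WWGO R=RRGW B=YORB L=GOOY
Query 1: L[1] = O
Query 2: R[1] = R
Query 3: L[2] = O
Query 4: R[3] = W
Query 5: U[3] = B

Answer: O R O W B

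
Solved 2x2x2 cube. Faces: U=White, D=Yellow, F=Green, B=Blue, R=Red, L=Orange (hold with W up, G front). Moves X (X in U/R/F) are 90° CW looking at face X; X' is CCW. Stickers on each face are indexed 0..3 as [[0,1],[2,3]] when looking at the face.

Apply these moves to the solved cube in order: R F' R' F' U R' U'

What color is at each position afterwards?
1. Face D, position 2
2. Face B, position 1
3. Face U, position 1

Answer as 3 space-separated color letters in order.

After move 1 (R): R=RRRR U=WGWG F=GYGY D=YBYB B=WBWB
After move 2 (F'): F=YYGG U=WGRR R=BRYR D=OOYB L=OGOW
After move 3 (R'): R=RRBY U=WWRW F=YGGR D=OYYG B=BBOB
After move 4 (F'): F=GRYG U=WWRB R=YROY D=GWYG L=OWOR
After move 5 (U): U=RWBW F=YRYG R=BBOY B=OWOB L=GROR
After move 6 (R'): R=BYBO U=ROBO F=YWYW D=GRYG B=GWWB
After move 7 (U'): U=OORB F=GRYW R=YWBO B=BYWB L=GWOR
Query 1: D[2] = Y
Query 2: B[1] = Y
Query 3: U[1] = O

Answer: Y Y O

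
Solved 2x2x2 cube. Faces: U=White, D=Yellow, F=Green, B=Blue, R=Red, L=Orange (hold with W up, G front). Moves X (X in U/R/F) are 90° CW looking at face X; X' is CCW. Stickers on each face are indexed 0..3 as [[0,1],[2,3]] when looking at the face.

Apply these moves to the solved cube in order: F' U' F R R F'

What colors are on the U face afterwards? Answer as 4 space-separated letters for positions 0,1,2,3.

Answer: W G R G

Derivation:
After move 1 (F'): F=GGGG U=WWRR R=YRYR D=OOYY L=OWOW
After move 2 (U'): U=WRWR F=OWGG R=GGYR B=YRBB L=BBOW
After move 3 (F): F=GOGW U=WRWB R=WGRR D=YGYY L=BOOO
After move 4 (R): R=RWRG U=WOWW F=GGGY D=YBYY B=BRRB
After move 5 (R): R=RRGW U=WGWY F=GBGY D=YRYB B=WROB
After move 6 (F'): F=BYGG U=WGRG R=RRYW D=OOYB L=BYOW
Query: U face = WGRG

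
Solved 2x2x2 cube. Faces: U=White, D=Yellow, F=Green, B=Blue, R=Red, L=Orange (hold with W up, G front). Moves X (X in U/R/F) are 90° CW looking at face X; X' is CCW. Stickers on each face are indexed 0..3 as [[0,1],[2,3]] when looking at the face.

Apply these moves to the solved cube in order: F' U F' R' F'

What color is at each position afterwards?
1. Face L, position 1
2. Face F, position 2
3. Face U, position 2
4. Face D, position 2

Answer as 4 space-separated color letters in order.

Answer: O R B Y

Derivation:
After move 1 (F'): F=GGGG U=WWRR R=YRYR D=OOYY L=OWOW
After move 2 (U): U=RWRW F=YRGG R=BBYR B=OWBB L=GGOW
After move 3 (F'): F=RGYG U=RWBY R=OBOR D=GWYY L=GWOR
After move 4 (R'): R=BROO U=RBBO F=RWYY D=GGYG B=YWWB
After move 5 (F'): F=WYRY U=RBBO R=GRGO D=WRYG L=GOOB
Query 1: L[1] = O
Query 2: F[2] = R
Query 3: U[2] = B
Query 4: D[2] = Y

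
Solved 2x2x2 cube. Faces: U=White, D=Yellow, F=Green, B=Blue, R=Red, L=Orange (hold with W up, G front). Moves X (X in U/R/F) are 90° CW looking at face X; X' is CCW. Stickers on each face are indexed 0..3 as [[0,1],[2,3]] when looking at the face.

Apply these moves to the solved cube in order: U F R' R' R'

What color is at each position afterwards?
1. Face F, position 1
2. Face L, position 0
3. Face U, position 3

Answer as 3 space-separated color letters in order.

After move 1 (U): U=WWWW F=RRGG R=BBRR B=OOBB L=GGOO
After move 2 (F): F=GRGR U=WWOG R=WBWR D=RBYY L=GYOY
After move 3 (R'): R=BRWW U=WBOO F=GWGG D=RRYR B=YOBB
After move 4 (R'): R=RWBW U=WBOY F=GBGO D=RWYG B=RORB
After move 5 (R'): R=WWRB U=WROR F=GBGY D=RBYO B=GOWB
Query 1: F[1] = B
Query 2: L[0] = G
Query 3: U[3] = R

Answer: B G R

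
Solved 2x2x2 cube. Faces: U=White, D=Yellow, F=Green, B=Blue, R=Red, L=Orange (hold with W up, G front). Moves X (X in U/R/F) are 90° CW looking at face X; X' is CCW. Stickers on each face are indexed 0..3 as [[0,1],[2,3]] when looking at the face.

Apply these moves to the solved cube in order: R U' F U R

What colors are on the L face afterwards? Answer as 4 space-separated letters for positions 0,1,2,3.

Answer: G O O B

Derivation:
After move 1 (R): R=RRRR U=WGWG F=GYGY D=YBYB B=WBWB
After move 2 (U'): U=GGWW F=OOGY R=GYRR B=RRWB L=WBOO
After move 3 (F): F=GOYO U=GGOB R=WYWR D=RGYB L=WYOB
After move 4 (U): U=OGBG F=WYYO R=RRWR B=WYWB L=GOOB
After move 5 (R): R=WRRR U=OYBO F=WGYB D=RWYW B=GYGB
Query: L face = GOOB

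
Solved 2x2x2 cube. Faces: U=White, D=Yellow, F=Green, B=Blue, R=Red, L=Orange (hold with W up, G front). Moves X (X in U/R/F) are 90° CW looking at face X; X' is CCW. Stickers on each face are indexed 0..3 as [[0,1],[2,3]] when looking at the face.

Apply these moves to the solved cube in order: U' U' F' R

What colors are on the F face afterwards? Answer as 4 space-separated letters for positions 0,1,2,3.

After move 1 (U'): U=WWWW F=OOGG R=GGRR B=RRBB L=BBOO
After move 2 (U'): U=WWWW F=BBGG R=OORR B=GGBB L=RROO
After move 3 (F'): F=BGBG U=WWOR R=YOYR D=ROYY L=RWOW
After move 4 (R): R=YYRO U=WGOG F=BOBY D=RBYG B=RGWB
Query: F face = BOBY

Answer: B O B Y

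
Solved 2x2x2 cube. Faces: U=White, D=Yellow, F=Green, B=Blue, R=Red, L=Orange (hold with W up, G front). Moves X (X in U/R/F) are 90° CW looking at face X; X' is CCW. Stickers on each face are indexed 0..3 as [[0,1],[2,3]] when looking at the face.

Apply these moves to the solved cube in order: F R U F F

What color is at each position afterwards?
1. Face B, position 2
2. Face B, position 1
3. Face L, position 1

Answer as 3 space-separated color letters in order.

After move 1 (F): F=GGGG U=WWOO R=WRWR D=RRYY L=OYOY
After move 2 (R): R=WWRR U=WGOG F=GRGY D=RBYB B=OBWB
After move 3 (U): U=OWGG F=WWGY R=OBRR B=OYWB L=GROY
After move 4 (F): F=GWYW U=OWYR R=GBGR D=ROYB L=GROB
After move 5 (F): F=YGWW U=OWBR R=YBRR D=GGYB L=GROO
Query 1: B[2] = W
Query 2: B[1] = Y
Query 3: L[1] = R

Answer: W Y R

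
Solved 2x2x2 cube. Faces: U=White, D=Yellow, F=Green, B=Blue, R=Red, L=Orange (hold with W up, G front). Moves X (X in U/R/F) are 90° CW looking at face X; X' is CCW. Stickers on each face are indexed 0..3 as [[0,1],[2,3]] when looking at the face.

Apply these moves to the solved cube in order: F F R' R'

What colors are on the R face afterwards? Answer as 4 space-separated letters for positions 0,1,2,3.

After move 1 (F): F=GGGG U=WWOO R=WRWR D=RRYY L=OYOY
After move 2 (F): F=GGGG U=WWYY R=OROR D=WWYY L=OROR
After move 3 (R'): R=RROO U=WBYB F=GWGY D=WGYG B=YBWB
After move 4 (R'): R=RORO U=WWYY F=GBGB D=WWYY B=GBGB
Query: R face = RORO

Answer: R O R O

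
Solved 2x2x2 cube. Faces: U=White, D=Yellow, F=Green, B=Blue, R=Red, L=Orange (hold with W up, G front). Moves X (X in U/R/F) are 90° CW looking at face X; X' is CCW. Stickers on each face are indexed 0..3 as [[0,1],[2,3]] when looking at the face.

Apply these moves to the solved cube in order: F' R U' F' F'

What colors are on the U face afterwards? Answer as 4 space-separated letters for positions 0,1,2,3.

Answer: G G B O

Derivation:
After move 1 (F'): F=GGGG U=WWRR R=YRYR D=OOYY L=OWOW
After move 2 (R): R=YYRR U=WGRG F=GOGY D=OBYB B=RBWB
After move 3 (U'): U=GGWR F=OWGY R=GORR B=YYWB L=RBOW
After move 4 (F'): F=WYOG U=GGGR R=BOOR D=BWYB L=RROW
After move 5 (F'): F=YGWO U=GGBO R=WOBR D=RWYB L=RROG
Query: U face = GGBO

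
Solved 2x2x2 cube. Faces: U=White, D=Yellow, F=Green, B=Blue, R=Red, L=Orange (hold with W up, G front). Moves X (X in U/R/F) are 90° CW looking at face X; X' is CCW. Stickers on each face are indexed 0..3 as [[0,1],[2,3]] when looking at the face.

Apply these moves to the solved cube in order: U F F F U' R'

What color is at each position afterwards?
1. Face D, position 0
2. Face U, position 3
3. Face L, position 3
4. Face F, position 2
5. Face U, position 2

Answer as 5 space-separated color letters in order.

After move 1 (U): U=WWWW F=RRGG R=BBRR B=OOBB L=GGOO
After move 2 (F): F=GRGR U=WWOG R=WBWR D=RBYY L=GYOY
After move 3 (F): F=GGRR U=WWYY R=OBGR D=WWYY L=GROB
After move 4 (F): F=RGRG U=WWBR R=YBYR D=GOYY L=GWOW
After move 5 (U'): U=WRWB F=GWRG R=RGYR B=YBBB L=OOOW
After move 6 (R'): R=GRRY U=WBWY F=GRRB D=GWYG B=YBOB
Query 1: D[0] = G
Query 2: U[3] = Y
Query 3: L[3] = W
Query 4: F[2] = R
Query 5: U[2] = W

Answer: G Y W R W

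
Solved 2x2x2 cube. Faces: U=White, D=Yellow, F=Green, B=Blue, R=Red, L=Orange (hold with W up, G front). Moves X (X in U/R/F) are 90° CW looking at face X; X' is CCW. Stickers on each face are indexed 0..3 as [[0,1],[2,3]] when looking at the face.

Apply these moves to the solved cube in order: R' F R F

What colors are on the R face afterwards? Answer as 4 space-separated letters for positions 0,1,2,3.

After move 1 (R'): R=RRRR U=WBWB F=GWGW D=YGYG B=YBYB
After move 2 (F): F=GGWW U=WBOO R=WRBR D=RRYG L=OYOG
After move 3 (R): R=BWRR U=WGOW F=GRWG D=RYYY B=OBBB
After move 4 (F): F=WGGR U=WGGY R=OWWR D=RBYY L=OROY
Query: R face = OWWR

Answer: O W W R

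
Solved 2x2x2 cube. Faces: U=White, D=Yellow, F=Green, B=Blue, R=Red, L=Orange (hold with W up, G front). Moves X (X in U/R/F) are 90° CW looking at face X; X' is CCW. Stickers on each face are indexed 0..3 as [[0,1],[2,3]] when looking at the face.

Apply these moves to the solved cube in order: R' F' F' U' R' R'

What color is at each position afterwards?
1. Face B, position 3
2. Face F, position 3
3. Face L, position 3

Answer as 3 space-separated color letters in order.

After move 1 (R'): R=RRRR U=WBWB F=GWGW D=YGYG B=YBYB
After move 2 (F'): F=WWGG U=WBRR R=GRYR D=OOYG L=OBOW
After move 3 (F'): F=WGWG U=WBGY R=OROR D=BWYG L=OROR
After move 4 (U'): U=BYWG F=ORWG R=WGOR B=ORYB L=YBOR
After move 5 (R'): R=GRWO U=BYWO F=OYWG D=BRYG B=GRWB
After move 6 (R'): R=ROGW U=BWWG F=OYWO D=BYYG B=GRRB
Query 1: B[3] = B
Query 2: F[3] = O
Query 3: L[3] = R

Answer: B O R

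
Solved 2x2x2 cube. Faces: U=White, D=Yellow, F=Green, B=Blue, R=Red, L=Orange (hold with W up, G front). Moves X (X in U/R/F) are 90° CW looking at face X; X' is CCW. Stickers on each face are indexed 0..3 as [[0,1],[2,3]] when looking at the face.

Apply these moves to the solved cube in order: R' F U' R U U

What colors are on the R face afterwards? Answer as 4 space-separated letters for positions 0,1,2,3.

Answer: Y B R G

Derivation:
After move 1 (R'): R=RRRR U=WBWB F=GWGW D=YGYG B=YBYB
After move 2 (F): F=GGWW U=WBOO R=WRBR D=RRYG L=OYOG
After move 3 (U'): U=BOWO F=OYWW R=GGBR B=WRYB L=YBOG
After move 4 (R): R=BGRG U=BYWW F=ORWG D=RYYW B=OROB
After move 5 (U): U=WBWY F=BGWG R=ORRG B=YBOB L=OROG
After move 6 (U): U=WWYB F=ORWG R=YBRG B=OROB L=BGOG
Query: R face = YBRG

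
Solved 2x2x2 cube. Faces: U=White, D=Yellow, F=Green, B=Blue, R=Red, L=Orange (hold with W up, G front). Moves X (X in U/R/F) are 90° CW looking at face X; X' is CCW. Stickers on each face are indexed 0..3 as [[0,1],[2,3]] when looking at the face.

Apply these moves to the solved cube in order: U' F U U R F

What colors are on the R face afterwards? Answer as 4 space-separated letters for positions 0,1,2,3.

After move 1 (U'): U=WWWW F=OOGG R=GGRR B=RRBB L=BBOO
After move 2 (F): F=GOGO U=WWOB R=WGWR D=RGYY L=BYOY
After move 3 (U): U=OWBW F=WGGO R=RRWR B=BYBB L=GOOY
After move 4 (U): U=BOWW F=RRGO R=BYWR B=GOBB L=WGOY
After move 5 (R): R=WBRY U=BRWO F=RGGY D=RBYG B=WOOB
After move 6 (F): F=GRYG U=BRYG R=WBOY D=RWYG L=WROB
Query: R face = WBOY

Answer: W B O Y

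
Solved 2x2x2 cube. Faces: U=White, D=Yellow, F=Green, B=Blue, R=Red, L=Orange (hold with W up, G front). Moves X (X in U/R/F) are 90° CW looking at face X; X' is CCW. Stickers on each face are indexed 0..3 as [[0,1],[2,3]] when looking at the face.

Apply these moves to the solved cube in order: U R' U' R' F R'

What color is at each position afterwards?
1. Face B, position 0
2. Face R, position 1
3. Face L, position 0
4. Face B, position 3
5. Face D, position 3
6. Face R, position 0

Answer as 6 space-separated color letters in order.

After move 1 (U): U=WWWW F=RRGG R=BBRR B=OOBB L=GGOO
After move 2 (R'): R=BRBR U=WBWO F=RWGW D=YRYG B=YOYB
After move 3 (U'): U=BOWW F=GGGW R=RWBR B=BRYB L=YOOO
After move 4 (R'): R=WRRB U=BYWB F=GOGW D=YGYW B=GRRB
After move 5 (F): F=GGWO U=BYOO R=WRBB D=RWYW L=YYOG
After move 6 (R'): R=RBWB U=BROG F=GYWO D=RGYO B=WRWB
Query 1: B[0] = W
Query 2: R[1] = B
Query 3: L[0] = Y
Query 4: B[3] = B
Query 5: D[3] = O
Query 6: R[0] = R

Answer: W B Y B O R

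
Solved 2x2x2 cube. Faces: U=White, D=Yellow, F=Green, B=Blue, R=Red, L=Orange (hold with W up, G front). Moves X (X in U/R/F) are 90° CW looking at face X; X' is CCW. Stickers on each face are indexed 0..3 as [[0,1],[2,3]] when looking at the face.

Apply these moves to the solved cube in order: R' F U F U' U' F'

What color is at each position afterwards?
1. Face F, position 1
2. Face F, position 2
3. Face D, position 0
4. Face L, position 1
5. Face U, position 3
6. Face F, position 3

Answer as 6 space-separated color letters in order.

Answer: R O B O B W

Derivation:
After move 1 (R'): R=RRRR U=WBWB F=GWGW D=YGYG B=YBYB
After move 2 (F): F=GGWW U=WBOO R=WRBR D=RRYG L=OYOG
After move 3 (U): U=OWOB F=WRWW R=YBBR B=OYYB L=GGOG
After move 4 (F): F=WWWR U=OWGG R=OBBR D=BYYG L=GROR
After move 5 (U'): U=WGOG F=GRWR R=WWBR B=OBYB L=OYOR
After move 6 (U'): U=GGWO F=OYWR R=GRBR B=WWYB L=OBOR
After move 7 (F'): F=YROW U=GGGB R=YRBR D=BRYG L=OOOW
Query 1: F[1] = R
Query 2: F[2] = O
Query 3: D[0] = B
Query 4: L[1] = O
Query 5: U[3] = B
Query 6: F[3] = W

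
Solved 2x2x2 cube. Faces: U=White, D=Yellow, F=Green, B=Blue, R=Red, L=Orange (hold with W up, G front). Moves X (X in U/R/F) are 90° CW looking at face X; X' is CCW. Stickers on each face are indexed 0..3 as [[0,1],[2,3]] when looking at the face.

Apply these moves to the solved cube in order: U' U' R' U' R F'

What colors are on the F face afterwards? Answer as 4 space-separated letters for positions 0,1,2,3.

After move 1 (U'): U=WWWW F=OOGG R=GGRR B=RRBB L=BBOO
After move 2 (U'): U=WWWW F=BBGG R=OORR B=GGBB L=RROO
After move 3 (R'): R=OROR U=WBWG F=BWGW D=YBYG B=YGYB
After move 4 (U'): U=BGWW F=RRGW R=BWOR B=ORYB L=YGOO
After move 5 (R): R=OBRW U=BRWW F=RBGG D=YYYO B=WRGB
After move 6 (F'): F=BGRG U=BROR R=YBYW D=GOYO L=YWOW
Query: F face = BGRG

Answer: B G R G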